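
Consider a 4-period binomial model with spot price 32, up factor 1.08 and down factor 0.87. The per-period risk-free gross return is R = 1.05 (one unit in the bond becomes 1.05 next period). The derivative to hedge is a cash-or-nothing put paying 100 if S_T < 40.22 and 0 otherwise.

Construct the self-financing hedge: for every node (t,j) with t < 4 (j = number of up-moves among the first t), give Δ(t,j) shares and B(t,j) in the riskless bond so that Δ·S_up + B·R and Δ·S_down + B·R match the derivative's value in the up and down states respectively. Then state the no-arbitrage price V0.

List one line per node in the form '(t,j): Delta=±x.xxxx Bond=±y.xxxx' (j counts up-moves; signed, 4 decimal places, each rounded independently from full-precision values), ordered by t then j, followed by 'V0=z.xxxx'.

Risk-neutral probability p* = (R−d)/(u−d) = (1.05−0.87)/(1.08−0.87) = 0.8571.
At expiry t=4: V(4,0)=100.0000, V(4,1)=100.0000, V(4,2)=100.0000, V(4,3)=100.0000, V(4,4)=0.0000
Node (3,0) S=21.0721: V=(p*·100.0000+(1−p*)·100.0000)/1.05=95.2381; Δ=(100.0000−100.0000)/(22.7579−18.3327)=0.0000; B=V−Δ·S=95.2381
Node (3,1) S=26.1585: V=(p*·100.0000+(1−p*)·100.0000)/1.05=95.2381; Δ=(100.0000−100.0000)/(28.2511−22.7579)=0.0000; B=V−Δ·S=95.2381
Node (3,2) S=32.4726: V=(p*·100.0000+(1−p*)·100.0000)/1.05=95.2381; Δ=(100.0000−100.0000)/(35.0704−28.2511)=0.0000; B=V−Δ·S=95.2381
Node (3,3) S=40.3108: V=(p*·0.0000+(1−p*)·100.0000)/1.05=13.6054; Δ=(0.0000−100.0000)/(43.5356−35.0704)=-11.8130; B=V−Δ·S=489.7959
Node (2,0) S=24.2208: V=(p*·95.2381+(1−p*)·95.2381)/1.05=90.7029; Δ=(95.2381−95.2381)/(26.1585−21.0721)=0.0000; B=V−Δ·S=90.7029
Node (2,1) S=30.0672: V=(p*·95.2381+(1−p*)·95.2381)/1.05=90.7029; Δ=(95.2381−95.2381)/(32.4726−26.1585)=0.0000; B=V−Δ·S=90.7029
Node (2,2) S=37.3248: V=(p*·13.6054+(1−p*)·95.2381)/1.05=24.0640; Δ=(13.6054−95.2381)/(40.3108−32.4726)=-10.4147; B=V−Δ·S=412.7910
Node (1,0) S=27.8400: V=(p*·90.7029+(1−p*)·90.7029)/1.05=86.3838; Δ=(90.7029−90.7029)/(30.0672−24.2208)=0.0000; B=V−Δ·S=86.3838
Node (1,1) S=34.5600: V=(p*·24.0640+(1−p*)·90.7029)/1.05=31.9847; Δ=(24.0640−90.7029)/(37.3248−30.0672)=-9.1819; B=V−Δ·S=349.3128
Node (0,0) S=32.0000: V=(p*·31.9847+(1−p*)·86.3838)/1.05=37.8628; Δ=(31.9847−86.3838)/(34.5600−27.8400)=-8.0951; B=V−Δ·S=296.9062
The time-0 hedge costs 37.8628, which is the no-arbitrage price.

(0,0): Delta=-8.0951 Bond=296.9062
(1,0): Delta=0.0000 Bond=86.3838
(1,1): Delta=-9.1819 Bond=349.3128
(2,0): Delta=0.0000 Bond=90.7029
(2,1): Delta=0.0000 Bond=90.7029
(2,2): Delta=-10.4147 Bond=412.7910
(3,0): Delta=0.0000 Bond=95.2381
(3,1): Delta=0.0000 Bond=95.2381
(3,2): Delta=0.0000 Bond=95.2381
(3,3): Delta=-11.8130 Bond=489.7959
V0=37.8628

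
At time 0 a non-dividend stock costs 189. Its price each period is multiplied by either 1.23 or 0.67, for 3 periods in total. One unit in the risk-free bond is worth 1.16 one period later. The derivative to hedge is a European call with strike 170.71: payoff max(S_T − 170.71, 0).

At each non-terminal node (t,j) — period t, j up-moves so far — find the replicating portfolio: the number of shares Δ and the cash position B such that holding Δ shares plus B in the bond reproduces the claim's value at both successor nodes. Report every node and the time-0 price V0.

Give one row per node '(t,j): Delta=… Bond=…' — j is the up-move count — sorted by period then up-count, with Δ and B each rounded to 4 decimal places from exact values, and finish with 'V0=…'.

Risk-neutral probability p* = (R−d)/(u−d) = (1.16−0.67)/(1.23−0.67) = 0.8750.
Terminal payoffs: V(3,0)=0.0000, V(3,1)=0.0000, V(3,2)=20.8685, V(3,3)=180.9939
Node (2,0) S=84.8421: V=(p*·0.0000+(1−p*)·0.0000)/1.16=0.0000; Δ=(0.0000−0.0000)/(104.3558−56.8442)=0.0000; B=V−Δ·S=0.0000
Node (2,1) S=155.7549: V=(p*·20.8685+(1−p*)·0.0000)/1.16=15.7413; Δ=(20.8685−0.0000)/(191.5785−104.3558)=0.2393; B=V−Δ·S=-21.5239
Node (2,2) S=285.9381: V=(p*·180.9939+(1−p*)·20.8685)/1.16=138.7743; Δ=(180.9939−20.8685)/(351.7039−191.5785)=1.0000; B=V−Δ·S=-147.1638
Node (1,0) S=126.6300: V=(p*·15.7413+(1−p*)·0.0000)/1.16=11.8739; Δ=(15.7413−0.0000)/(155.7549−84.8421)=0.2220; B=V−Δ·S=-16.2357
Node (1,1) S=232.4700: V=(p*·138.7743+(1−p*)·15.7413)/1.16=106.3752; Δ=(138.7743−15.7413)/(285.9381−155.7549)=0.9451; B=V−Δ·S=-113.3266
Node (0,0) S=189.0000: V=(p*·106.3752+(1−p*)·11.8739)/1.16=81.5194; Δ=(106.3752−11.8739)/(232.4700−126.6300)=0.8929; B=V−Δ·S=-87.2329
The time-0 hedge costs 81.5194, which is the no-arbitrage price.

(0,0): Delta=0.8929 Bond=-87.2329
(1,0): Delta=0.2220 Bond=-16.2357
(1,1): Delta=0.9451 Bond=-113.3266
(2,0): Delta=0.0000 Bond=0.0000
(2,1): Delta=0.2393 Bond=-21.5239
(2,2): Delta=1.0000 Bond=-147.1638
V0=81.5194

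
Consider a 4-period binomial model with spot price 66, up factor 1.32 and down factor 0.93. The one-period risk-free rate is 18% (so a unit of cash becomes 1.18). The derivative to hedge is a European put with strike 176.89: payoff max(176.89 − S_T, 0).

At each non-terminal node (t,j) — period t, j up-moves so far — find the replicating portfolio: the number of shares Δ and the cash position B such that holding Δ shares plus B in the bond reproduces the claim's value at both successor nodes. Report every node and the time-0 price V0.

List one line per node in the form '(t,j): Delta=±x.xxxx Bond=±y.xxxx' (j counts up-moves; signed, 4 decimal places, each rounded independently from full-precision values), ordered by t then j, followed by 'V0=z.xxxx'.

Risk-neutral probability p* = (R−d)/(u−d) = (1.18−0.93)/(1.32−0.93) = 0.6410.
Terminal payoffs: V(4,0)=127.5186, V(4,1)=106.8144, V(4,2)=77.4279, V(4,3)=35.7180, V(4,4)=0.0000
(3,0): S=53.0876. Δ = (V_up−V_dn)/(S_up−S_dn) = (106.8144−127.5186)/(70.0756−49.3714) = -1.0000. V = [p*·106.8144 + (1−p*)·127.5186]/1.18 = 96.8192. B = V − Δ·S = 149.9068.
(3,1): S=75.3501. Δ = (V_up−V_dn)/(S_up−S_dn) = (77.4279−106.8144)/(99.4621−70.0756) = -1.0000. V = [p*·77.4279 + (1−p*)·106.8144]/1.18 = 74.5567. B = V − Δ·S = 149.9068.
(3,2): S=106.9485. Δ = (V_up−V_dn)/(S_up−S_dn) = (35.7180−77.4279)/(141.1720−99.4621) = -1.0000. V = [p*·35.7180 + (1−p*)·77.4279]/1.18 = 42.9583. B = V − Δ·S = 149.9068.
(3,3): S=151.7979. Δ = (V_up−V_dn)/(S_up−S_dn) = (0.0000−35.7180)/(200.3732−141.1720) = -0.6033. V = [p*·0.0000 + (1−p*)·35.7180]/1.18 = 10.8660. B = V − Δ·S = 102.4505.
(2,0): S=57.0834. Δ = (V_up−V_dn)/(S_up−S_dn) = (74.5567−96.8192)/(75.3501−53.0876) = -1.0000. V = [p*·74.5567 + (1−p*)·96.8192]/1.18 = 69.9562. B = V − Δ·S = 127.0396.
(2,1): S=81.0216. Δ = (V_up−V_dn)/(S_up−S_dn) = (42.9583−74.5567)/(106.9485−75.3501) = -1.0000. V = [p*·42.9583 + (1−p*)·74.5567]/1.18 = 46.0180. B = V − Δ·S = 127.0396.
(2,2): S=114.9984. Δ = (V_up−V_dn)/(S_up−S_dn) = (10.8660−42.9583)/(151.7979−106.9485) = -0.7156. V = [p*·10.8660 + (1−p*)·42.9583]/1.18 = 18.9714. B = V − Δ·S = 101.2594.
(1,0): S=61.3800. Δ = (V_up−V_dn)/(S_up−S_dn) = (46.0180−69.9562)/(81.0216−57.0834) = -1.0000. V = [p*·46.0180 + (1−p*)·69.9562]/1.18 = 46.2807. B = V − Δ·S = 107.6607.
(1,1): S=87.1200. Δ = (V_up−V_dn)/(S_up−S_dn) = (18.9714−46.0180)/(114.9984−81.0216) = -0.7960. V = [p*·18.9714 + (1−p*)·46.0180]/1.18 = 24.3055. B = V − Δ·S = 93.6558.
(0,0): S=66.0000. Δ = (V_up−V_dn)/(S_up−S_dn) = (24.3055−46.2807)/(87.1200−61.3800) = -0.8537. V = [p*·24.3055 + (1−p*)·46.2807]/1.18 = 27.2831. B = V − Δ·S = 83.6298.
Self-financing check: at every node Δ·S+B equals the discounted successor values.

(0,0): Delta=-0.8537 Bond=83.6298
(1,0): Delta=-1.0000 Bond=107.6607
(1,1): Delta=-0.7960 Bond=93.6558
(2,0): Delta=-1.0000 Bond=127.0396
(2,1): Delta=-1.0000 Bond=127.0396
(2,2): Delta=-0.7156 Bond=101.2594
(3,0): Delta=-1.0000 Bond=149.9068
(3,1): Delta=-1.0000 Bond=149.9068
(3,2): Delta=-1.0000 Bond=149.9068
(3,3): Delta=-0.6033 Bond=102.4505
V0=27.2831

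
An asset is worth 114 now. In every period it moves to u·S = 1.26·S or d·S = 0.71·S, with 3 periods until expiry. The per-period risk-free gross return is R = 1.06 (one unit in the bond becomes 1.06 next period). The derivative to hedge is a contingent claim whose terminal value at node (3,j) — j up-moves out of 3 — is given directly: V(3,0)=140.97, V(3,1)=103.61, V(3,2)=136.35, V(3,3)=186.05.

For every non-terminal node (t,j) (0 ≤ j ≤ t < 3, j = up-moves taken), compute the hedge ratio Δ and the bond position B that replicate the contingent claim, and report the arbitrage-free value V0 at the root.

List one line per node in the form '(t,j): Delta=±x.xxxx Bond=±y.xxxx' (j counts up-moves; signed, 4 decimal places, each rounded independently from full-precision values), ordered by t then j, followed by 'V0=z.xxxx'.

Under the risk-neutral measure, an up-move has probability p* = (R−d)/(u−d) = 0.6364 and values discount at R = 1.06.
Payoff layer (t=3): V(3,0)=140.9700, V(3,1)=103.6100, V(3,2)=136.3500, V(3,3)=186.0500
  t=2,j=0: stock 57.4674 → up 72.4089 (V=103.6100), down 40.8019 (V=140.9700). Price 110.5617; hedge Δ=-1.1820, bond B=178.4890.
  t=2,j=1: stock 101.9844 → up 128.5003 (V=136.3500), down 72.4089 (V=103.6100). Price 117.4005; hedge Δ=0.5837, bond B=57.8732.
  t=2,j=2: stock 180.9864 → up 228.0429 (V=186.0500), down 128.5003 (V=136.3500). Price 158.4691; hedge Δ=0.4993, bond B=68.1055.
  t=1,j=0: stock 80.9400 → up 101.9844 (V=117.4005), down 57.4674 (V=110.5617). Price 108.4091; hedge Δ=0.1536, bond B=95.9750.
  t=1,j=1: stock 143.6400 → up 180.9864 (V=158.4691), down 101.9844 (V=117.4005). Price 135.4105; hedge Δ=0.5198, bond B=60.7403.
  t=0,j=0: stock 114.0000 → up 143.6400 (V=135.4105), down 80.9400 (V=108.4091). Price 118.4828; hedge Δ=0.4306, bond B=69.3895.
Check: Δ(0,0)·S0 + B(0,0) = 118.4828 = V0.

(0,0): Delta=0.4306 Bond=69.3895
(1,0): Delta=0.1536 Bond=95.9750
(1,1): Delta=0.5198 Bond=60.7403
(2,0): Delta=-1.1820 Bond=178.4890
(2,1): Delta=0.5837 Bond=57.8732
(2,2): Delta=0.4993 Bond=68.1055
V0=118.4828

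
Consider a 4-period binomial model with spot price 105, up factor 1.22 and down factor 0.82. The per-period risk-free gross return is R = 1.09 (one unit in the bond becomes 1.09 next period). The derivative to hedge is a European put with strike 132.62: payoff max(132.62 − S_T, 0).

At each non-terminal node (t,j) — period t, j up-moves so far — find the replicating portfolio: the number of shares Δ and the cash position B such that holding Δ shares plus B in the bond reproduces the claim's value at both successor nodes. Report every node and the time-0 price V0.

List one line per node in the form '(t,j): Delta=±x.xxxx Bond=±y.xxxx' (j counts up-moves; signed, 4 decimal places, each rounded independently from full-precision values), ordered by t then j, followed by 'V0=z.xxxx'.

No-arbitrage ⇒ martingale measure with p* = (R−d)/(u−d) = 0.6750.
At expiry t=4: V(4,0)=85.1472, V(4,1)=61.9898, V(4,2)=27.5360, V(4,3)=0.0000, V(4,4)=0.0000
Node (3,0) S=57.8936: V=(p*·61.9898+(1−p*)·85.1472)/1.09=63.7761; Δ=(61.9898−85.1472)/(70.6302−47.4728)=-1.0000; B=V−Δ·S=121.6697
Node (3,1) S=86.1344: V=(p*·27.5360+(1−p*)·61.9898)/1.09=35.5353; Δ=(27.5360−61.9898)/(105.0840−70.6302)=-1.0000; B=V−Δ·S=121.6697
Node (3,2) S=128.1512: V=(p*·0.0000+(1−p*)·27.5360)/1.09=8.2103; Δ=(0.0000−27.5360)/(156.3445−105.0840)=-0.5372; B=V−Δ·S=77.0502
Node (3,3) S=190.6640: V=(p*·0.0000+(1−p*)·0.0000)/1.09=0.0000; Δ=(0.0000−0.0000)/(232.6101−156.3445)=0.0000; B=V−Δ·S=0.0000
Node (2,0) S=70.6020: V=(p*·35.5353+(1−p*)·63.7761)/1.09=41.0216; Δ=(35.5353−63.7761)/(86.1344−57.8936)=-1.0000; B=V−Δ·S=111.6236
Node (2,1) S=105.0420: V=(p*·8.2103+(1−p*)·35.5353)/1.09=15.6797; Δ=(8.2103−35.5353)/(128.1512−86.1344)=-0.6503; B=V−Δ·S=83.9923
Node (2,2) S=156.2820: V=(p*·0.0000+(1−p*)·8.2103)/1.09=2.4480; Δ=(0.0000−8.2103)/(190.6640−128.1512)=-0.1313; B=V−Δ·S=22.9737
Node (1,0) S=86.1000: V=(p*·15.6797+(1−p*)·41.0216)/1.09=21.9411; Δ=(15.6797−41.0216)/(105.0420−70.6020)=-0.7358; B=V−Δ·S=85.2958
Node (1,1) S=128.1000: V=(p*·2.4480+(1−p*)·15.6797)/1.09=6.1911; Δ=(2.4480−15.6797)/(156.2820−105.0420)=-0.2582; B=V−Δ·S=39.2704
Node (0,0) S=105.0000: V=(p*·6.1911+(1−p*)·21.9411)/1.09=10.3760; Δ=(6.1911−21.9411)/(128.1000−86.1000)=-0.3750; B=V−Δ·S=49.7511
Self-financing check: at every node Δ·S+B equals the discounted successor values.

(0,0): Delta=-0.3750 Bond=49.7511
(1,0): Delta=-0.7358 Bond=85.2958
(1,1): Delta=-0.2582 Bond=39.2704
(2,0): Delta=-1.0000 Bond=111.6236
(2,1): Delta=-0.6503 Bond=83.9923
(2,2): Delta=-0.1313 Bond=22.9737
(3,0): Delta=-1.0000 Bond=121.6697
(3,1): Delta=-1.0000 Bond=121.6697
(3,2): Delta=-0.5372 Bond=77.0502
(3,3): Delta=0.0000 Bond=0.0000
V0=10.3760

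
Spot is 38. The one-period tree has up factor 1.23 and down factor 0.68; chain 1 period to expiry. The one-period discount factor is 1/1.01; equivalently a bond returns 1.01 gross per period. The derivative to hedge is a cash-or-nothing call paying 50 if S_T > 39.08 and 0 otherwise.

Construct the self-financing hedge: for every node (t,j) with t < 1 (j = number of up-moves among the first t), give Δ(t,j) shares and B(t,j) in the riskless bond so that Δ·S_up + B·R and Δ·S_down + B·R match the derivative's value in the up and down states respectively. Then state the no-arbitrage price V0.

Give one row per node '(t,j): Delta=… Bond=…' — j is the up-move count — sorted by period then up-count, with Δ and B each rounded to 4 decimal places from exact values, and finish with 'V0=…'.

The replicating-portfolio and risk-neutral prices coincide; use p* = (1.01−0.68)/(1.23−0.68) = 0.6000 for the latter.
At expiry t=1: V(1,0)=0.0000, V(1,1)=50.0000
(0,0): S=38.0000. Δ = (V_up−V_dn)/(S_up−S_dn) = (50.0000−0.0000)/(46.7400−25.8400) = 2.3923. V = [p*·50.0000 + (1−p*)·0.0000]/1.01 = 29.7030. B = V − Δ·S = -61.2061.
Root portfolio cost Δ·38+B reproduces V0=29.7030.

(0,0): Delta=2.3923 Bond=-61.2061
V0=29.7030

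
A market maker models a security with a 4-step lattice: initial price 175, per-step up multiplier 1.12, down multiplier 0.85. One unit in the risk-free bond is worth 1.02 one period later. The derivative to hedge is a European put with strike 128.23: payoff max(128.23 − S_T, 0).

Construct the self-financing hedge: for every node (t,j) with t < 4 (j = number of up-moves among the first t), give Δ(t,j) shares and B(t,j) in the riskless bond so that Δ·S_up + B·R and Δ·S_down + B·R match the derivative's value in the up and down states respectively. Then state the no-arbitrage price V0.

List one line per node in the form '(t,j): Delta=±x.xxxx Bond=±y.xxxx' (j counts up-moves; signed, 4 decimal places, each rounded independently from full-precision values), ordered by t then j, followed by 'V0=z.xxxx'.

(0,0): Delta=-0.0700 Bond=13.8248
(1,0): Delta=-0.1830 Bond=30.9074
(1,1): Delta=-0.0196 Bond=4.2153
(2,0): Delta=-0.4508 Bond=65.3837
(2,1): Delta=-0.0635 Bond=11.6090
(2,2): Delta=0.0000 Bond=0.0000
(3,0): Delta=-1.0000 Bond=125.7157
(3,1): Delta=-0.2056 Bond=31.9712
(3,2): Delta=0.0000 Bond=0.0000
(3,3): Delta=0.0000 Bond=0.0000
V0=1.5704

No-arbitrage ⇒ martingale measure with p* = (R−d)/(u−d) = 0.6296.
At expiry t=4: V(4,0)=36.8789, V(4,1)=7.8615, V(4,2)=0.0000, V(4,3)=0.0000, V(4,4)=0.0000
Node (3,0) S=107.4719: V=(p*·7.8615+(1−p*)·36.8789)/1.02=18.2438; Δ=(7.8615−36.8789)/(120.3685−91.3511)=-1.0000; B=V−Δ·S=125.7157
Node (3,1) S=141.6100: V=(p*·0.0000+(1−p*)·7.8615)/1.02=2.8546; Δ=(0.0000−7.8615)/(158.6032−120.3685)=-0.2056; B=V−Δ·S=31.9712
Node (3,2) S=186.5920: V=(p*·0.0000+(1−p*)·0.0000)/1.02=0.0000; Δ=(0.0000−0.0000)/(208.9830−158.6032)=0.0000; B=V−Δ·S=0.0000
Node (3,3) S=245.8624: V=(p*·0.0000+(1−p*)·0.0000)/1.02=0.0000; Δ=(0.0000−0.0000)/(275.3659−208.9830)=0.0000; B=V−Δ·S=0.0000
Node (2,0) S=126.4375: V=(p*·2.8546+(1−p*)·18.2438)/1.02=8.3866; Δ=(2.8546−18.2438)/(141.6100−107.4719)=-0.4508; B=V−Δ·S=65.3837
Node (2,1) S=166.6000: V=(p*·0.0000+(1−p*)·2.8546)/1.02=1.0365; Δ=(0.0000−2.8546)/(186.5920−141.6100)=-0.0635; B=V−Δ·S=11.6090
Node (2,2) S=219.5200: V=(p*·0.0000+(1−p*)·0.0000)/1.02=0.0000; Δ=(0.0000−0.0000)/(245.8624−186.5920)=0.0000; B=V−Δ·S=0.0000
Node (1,0) S=148.7500: V=(p*·1.0365+(1−p*)·8.3866)/1.02=3.6851; Δ=(1.0365−8.3866)/(166.6000−126.4375)=-0.1830; B=V−Δ·S=30.9074
Node (1,1) S=196.0000: V=(p*·0.0000+(1−p*)·1.0365)/1.02=0.3764; Δ=(0.0000−1.0365)/(219.5200−166.6000)=-0.0196; B=V−Δ·S=4.2153
Node (0,0) S=175.0000: V=(p*·0.3764+(1−p*)·3.6851)/1.02=1.5704; Δ=(0.3764−3.6851)/(196.0000−148.7500)=-0.0700; B=V−Δ·S=13.8248
Each (Δ,B) replicates both successor values, so the strategy is self-financing and V0 is arbitrage-free.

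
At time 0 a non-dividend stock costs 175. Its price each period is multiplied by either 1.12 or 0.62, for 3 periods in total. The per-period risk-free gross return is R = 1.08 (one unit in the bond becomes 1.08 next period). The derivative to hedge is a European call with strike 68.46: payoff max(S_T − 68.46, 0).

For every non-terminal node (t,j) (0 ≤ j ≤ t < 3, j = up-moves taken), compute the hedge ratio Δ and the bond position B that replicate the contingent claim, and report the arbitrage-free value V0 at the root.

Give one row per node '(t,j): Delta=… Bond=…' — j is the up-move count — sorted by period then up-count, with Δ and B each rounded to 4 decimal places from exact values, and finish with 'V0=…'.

The replicating-portfolio and risk-neutral prices coincide; use p* = (1.08−0.62)/(1.12−0.62) = 0.9200 for the latter.
Terminal payoffs: V(3,0)=0.0000, V(3,1)=6.8824, V(3,2)=67.6424, V(3,3)=177.4024
(2,0): S=67.2700. Δ = (V_up−V_dn)/(S_up−S_dn) = (6.8824−0.0000)/(75.3424−41.7074) = 0.2046. V = [p*·6.8824 + (1−p*)·0.0000]/1.08 = 5.8628. B = V − Δ·S = -7.9020.
(2,1): S=121.5200. Δ = (V_up−V_dn)/(S_up−S_dn) = (67.6424−6.8824)/(136.1024−75.3424) = 1.0000. V = [p*·67.6424 + (1−p*)·6.8824]/1.08 = 58.1311. B = V − Δ·S = -63.3889.
(2,2): S=219.5200. Δ = (V_up−V_dn)/(S_up−S_dn) = (177.4024−67.6424)/(245.8624−136.1024) = 1.0000. V = [p*·177.4024 + (1−p*)·67.6424]/1.08 = 156.1311. B = V − Δ·S = -63.3889.
(1,0): S=108.5000. Δ = (V_up−V_dn)/(S_up−S_dn) = (58.1311−5.8628)/(121.5200−67.2700) = 0.9635. V = [p*·58.1311 + (1−p*)·5.8628]/1.08 = 49.9534. B = V − Δ·S = -54.5833.
(1,1): S=196.0000. Δ = (V_up−V_dn)/(S_up−S_dn) = (156.1311−58.1311)/(219.5200−121.5200) = 1.0000. V = [p*·156.1311 + (1−p*)·58.1311]/1.08 = 137.3066. B = V − Δ·S = -58.6934.
(0,0): S=175.0000. Δ = (V_up−V_dn)/(S_up−S_dn) = (137.3066−49.9534)/(196.0000−108.5000) = 0.9983. V = [p*·137.3066 + (1−p*)·49.9534]/1.08 = 120.6651. B = V − Δ·S = -54.0413.
Self-financing check: at every node Δ·S+B equals the discounted successor values.

(0,0): Delta=0.9983 Bond=-54.0413
(1,0): Delta=0.9635 Bond=-54.5833
(1,1): Delta=1.0000 Bond=-58.6934
(2,0): Delta=0.2046 Bond=-7.9020
(2,1): Delta=1.0000 Bond=-63.3889
(2,2): Delta=1.0000 Bond=-63.3889
V0=120.6651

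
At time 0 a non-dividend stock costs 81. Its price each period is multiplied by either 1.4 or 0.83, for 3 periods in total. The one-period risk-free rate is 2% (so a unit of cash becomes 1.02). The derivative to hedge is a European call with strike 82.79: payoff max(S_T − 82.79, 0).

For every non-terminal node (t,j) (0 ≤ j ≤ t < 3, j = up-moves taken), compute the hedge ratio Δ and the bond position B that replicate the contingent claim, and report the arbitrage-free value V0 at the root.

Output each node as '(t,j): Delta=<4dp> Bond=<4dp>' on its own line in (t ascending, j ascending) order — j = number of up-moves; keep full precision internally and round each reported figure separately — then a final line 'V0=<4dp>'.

(0,0): Delta=0.6625 Bond=-38.5391
(1,0): Delta=0.4177 Bond=-22.8511
(1,1): Delta=0.9528 Bond=-72.2273
(2,0): Delta=0.0000 Bond=0.0000
(2,1): Delta=0.9130 Bond=-69.9244
(2,2): Delta=1.0000 Bond=-81.1667
V0=15.1246

Since d<R<u, set p* = (R−d)/(u−d) = 0.3333; price each node as the discounted p*-expectation of its children.
Payoff layer (t=3): V(3,0)=0.0000, V(3,1)=0.0000, V(3,2)=48.9808, V(3,3)=139.4740
Node (2,0) S=55.8009: V=(p*·0.0000+(1−p*)·0.0000)/1.02=0.0000; Δ=(0.0000−0.0000)/(78.1213−46.3147)=0.0000; B=V−Δ·S=0.0000
Node (2,1) S=94.1220: V=(p*·48.9808+(1−p*)·0.0000)/1.02=16.0068; Δ=(48.9808−0.0000)/(131.7708−78.1213)=0.9130; B=V−Δ·S=-69.9244
Node (2,2) S=158.7600: V=(p*·139.4740+(1−p*)·48.9808)/1.02=77.5933; Δ=(139.4740−48.9808)/(222.2640−131.7708)=1.0000; B=V−Δ·S=-81.1667
Node (1,0) S=67.2300: V=(p*·16.0068+(1−p*)·0.0000)/1.02=5.2310; Δ=(16.0068−0.0000)/(94.1220−55.8009)=0.4177; B=V−Δ·S=-22.8511
Node (1,1) S=113.4000: V=(p*·77.5933+(1−p*)·16.0068)/1.02=35.8193; Δ=(77.5933−16.0068)/(158.7600−94.1220)=0.9528; B=V−Δ·S=-72.2273
Node (0,0) S=81.0000: V=(p*·35.8193+(1−p*)·5.2310)/1.02=15.1246; Δ=(35.8193−5.2310)/(113.4000−67.2300)=0.6625; B=V−Δ·S=-38.5391
Root portfolio cost Δ·81+B reproduces V0=15.1246.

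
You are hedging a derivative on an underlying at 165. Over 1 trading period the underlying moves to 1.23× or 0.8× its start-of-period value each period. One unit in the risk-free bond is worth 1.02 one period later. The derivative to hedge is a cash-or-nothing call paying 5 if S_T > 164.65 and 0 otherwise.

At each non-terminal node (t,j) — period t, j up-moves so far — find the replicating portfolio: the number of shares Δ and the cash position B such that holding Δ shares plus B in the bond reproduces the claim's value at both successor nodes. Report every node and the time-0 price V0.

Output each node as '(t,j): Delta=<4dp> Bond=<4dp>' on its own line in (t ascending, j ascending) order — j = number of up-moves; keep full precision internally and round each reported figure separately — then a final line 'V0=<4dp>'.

(0,0): Delta=0.0705 Bond=-9.1199
V0=2.5080

Since d<R<u, set p* = (R−d)/(u−d) = 0.5116; price each node as the discounted p*-expectation of its children.
At expiry t=1: V(1,0)=0.0000, V(1,1)=5.0000
(0,0): S=165.0000. Δ = (V_up−V_dn)/(S_up−S_dn) = (5.0000−0.0000)/(202.9500−132.0000) = 0.0705. V = [p*·5.0000 + (1−p*)·0.0000]/1.02 = 2.5080. B = V − Δ·S = -9.1199.
Check: Δ(0,0)·S0 + B(0,0) = 2.5080 = V0.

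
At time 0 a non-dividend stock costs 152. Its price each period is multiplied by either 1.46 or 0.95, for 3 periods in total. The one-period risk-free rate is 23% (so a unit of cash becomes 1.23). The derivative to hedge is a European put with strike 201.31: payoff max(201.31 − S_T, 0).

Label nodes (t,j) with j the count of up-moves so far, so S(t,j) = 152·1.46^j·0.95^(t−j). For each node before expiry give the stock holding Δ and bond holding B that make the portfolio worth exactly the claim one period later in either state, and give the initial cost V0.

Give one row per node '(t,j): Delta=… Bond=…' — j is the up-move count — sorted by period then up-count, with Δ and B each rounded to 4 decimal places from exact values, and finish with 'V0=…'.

Risk-neutral probability p* = (R−d)/(u−d) = (1.23−0.95)/(1.46−0.95) = 0.5490.
At expiry t=3: V(3,0)=70.9890, V(3,1)=1.0272, V(3,2)=0.0000, V(3,3)=0.0000
(2,0): S=137.1800. Δ = (V_up−V_dn)/(S_up−S_dn) = (1.0272−70.9890)/(200.2828−130.3210) = -1.0000. V = [p*·1.0272 + (1−p*)·70.9890]/1.23 = 26.4867. B = V − Δ·S = 163.6667.
(2,1): S=210.8240. Δ = (V_up−V_dn)/(S_up−S_dn) = (0.0000−1.0272)/(307.8030−200.2828) = -0.0096. V = [p*·0.0000 + (1−p*)·1.0272]/1.23 = 0.3766. B = V − Δ·S = 2.3907.
(2,2): S=324.0032. Δ = (V_up−V_dn)/(S_up−S_dn) = (0.0000−0.0000)/(473.0447−307.8030) = 0.0000. V = [p*·0.0000 + (1−p*)·0.0000]/1.23 = 0.0000. B = V − Δ·S = 0.0000.
(1,0): S=144.4000. Δ = (V_up−V_dn)/(S_up−S_dn) = (0.3766−26.4867)/(210.8240−137.1800) = -0.3545. V = [p*·0.3766 + (1−p*)·26.4867]/1.23 = 9.8795. B = V − Δ·S = 61.0756.
(1,1): S=221.9200. Δ = (V_up−V_dn)/(S_up−S_dn) = (0.0000−0.3766)/(324.0032−210.8240) = -0.0033. V = [p*·0.0000 + (1−p*)·0.3766]/1.23 = 0.1381. B = V − Δ·S = 0.8766.
(0,0): S=152.0000. Δ = (V_up−V_dn)/(S_up−S_dn) = (0.1381−9.8795)/(221.9200−144.4000) = -0.1257. V = [p*·0.1381 + (1−p*)·9.8795]/1.23 = 3.6839. B = V − Δ·S = 22.7847.
Root portfolio cost Δ·152+B reproduces V0=3.6839.

(0,0): Delta=-0.1257 Bond=22.7847
(1,0): Delta=-0.3545 Bond=61.0756
(1,1): Delta=-0.0033 Bond=0.8766
(2,0): Delta=-1.0000 Bond=163.6667
(2,1): Delta=-0.0096 Bond=2.3907
(2,2): Delta=0.0000 Bond=0.0000
V0=3.6839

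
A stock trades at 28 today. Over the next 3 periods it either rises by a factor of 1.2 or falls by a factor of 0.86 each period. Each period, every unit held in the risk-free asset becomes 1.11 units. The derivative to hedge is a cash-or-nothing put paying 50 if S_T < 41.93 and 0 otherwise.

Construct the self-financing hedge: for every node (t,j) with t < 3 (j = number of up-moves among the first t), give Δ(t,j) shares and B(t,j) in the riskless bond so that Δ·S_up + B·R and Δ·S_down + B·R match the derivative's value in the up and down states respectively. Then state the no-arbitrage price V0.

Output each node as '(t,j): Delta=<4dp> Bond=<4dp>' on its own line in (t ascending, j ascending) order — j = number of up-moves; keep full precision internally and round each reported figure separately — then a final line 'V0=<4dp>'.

(0,0): Delta=-2.3047 Bond=86.5564
(1,0): Delta=0.0000 Bond=40.5811
(1,1): Delta=-2.8993 Bond=116.0564
(2,0): Delta=0.0000 Bond=45.0450
(2,1): Delta=0.0000 Bond=45.0450
(2,2): Delta=-3.6473 Bond=158.9825
V0=22.0256

Since d<R<u, set p* = (R−d)/(u−d) = 0.7353; price each node as the discounted p*-expectation of its children.
At expiry t=3: V(3,0)=50.0000, V(3,1)=50.0000, V(3,2)=50.0000, V(3,3)=0.0000
Node (2,0) S=20.7088: V=(p*·50.0000+(1−p*)·50.0000)/1.11=45.0450; Δ=(50.0000−50.0000)/(24.8506−17.8096)=0.0000; B=V−Δ·S=45.0450
Node (2,1) S=28.8960: V=(p*·50.0000+(1−p*)·50.0000)/1.11=45.0450; Δ=(50.0000−50.0000)/(34.6752−24.8506)=0.0000; B=V−Δ·S=45.0450
Node (2,2) S=40.3200: V=(p*·0.0000+(1−p*)·50.0000)/1.11=11.9237; Δ=(0.0000−50.0000)/(48.3840−34.6752)=-3.6473; B=V−Δ·S=158.9825
Node (1,0) S=24.0800: V=(p*·45.0450+(1−p*)·45.0450)/1.11=40.5811; Δ=(45.0450−45.0450)/(28.8960−20.7088)=0.0000; B=V−Δ·S=40.5811
Node (1,1) S=33.6000: V=(p*·11.9237+(1−p*)·45.0450)/1.11=18.6406; Δ=(11.9237−45.0450)/(40.3200−28.8960)=-2.8993; B=V−Δ·S=116.0564
Node (0,0) S=28.0000: V=(p*·18.6406+(1−p*)·40.5811)/1.11=22.0256; Δ=(18.6406−40.5811)/(33.6000−24.0800)=-2.3047; B=V−Δ·S=86.5564
Each (Δ,B) replicates both successor values, so the strategy is self-financing and V0 is arbitrage-free.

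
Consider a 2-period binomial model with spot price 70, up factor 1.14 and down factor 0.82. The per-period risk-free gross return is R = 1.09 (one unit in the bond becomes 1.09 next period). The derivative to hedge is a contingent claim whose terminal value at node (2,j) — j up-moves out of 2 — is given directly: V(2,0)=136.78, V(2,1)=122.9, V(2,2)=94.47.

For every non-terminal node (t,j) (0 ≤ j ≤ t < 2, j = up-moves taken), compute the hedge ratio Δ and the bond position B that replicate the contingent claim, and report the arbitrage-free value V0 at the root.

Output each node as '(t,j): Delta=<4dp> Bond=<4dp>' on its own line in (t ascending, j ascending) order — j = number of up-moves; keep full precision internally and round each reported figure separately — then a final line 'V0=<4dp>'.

(0,0): Delta=-1.0713 Bond=161.6825
(1,0): Delta=-0.7557 Bond=158.1170
(1,1): Delta=-1.1133 Bond=179.5889
V0=86.6923

Since d<R<u, set p* = (R−d)/(u−d) = 0.8438; price each node as the discounted p*-expectation of its children.
Payoff layer (t=2): V(2,0)=136.7800, V(2,1)=122.9000, V(2,2)=94.4700
Node (1,0) S=57.4000: V=(p*·122.9000+(1−p*)·136.7800)/1.09=114.7420; Δ=(122.9000−136.7800)/(65.4360−47.0680)=-0.7557; B=V−Δ·S=158.1170
Node (1,1) S=79.8000: V=(p*·94.4700+(1−p*)·122.9000)/1.09=90.7451; Δ=(94.4700−122.9000)/(90.9720−65.4360)=-1.1133; B=V−Δ·S=179.5889
Node (0,0) S=70.0000: V=(p*·90.7451+(1−p*)·114.7420)/1.09=86.6923; Δ=(90.7451−114.7420)/(79.8000−57.4000)=-1.0713; B=V−Δ·S=161.6825
Each (Δ,B) replicates both successor values, so the strategy is self-financing and V0 is arbitrage-free.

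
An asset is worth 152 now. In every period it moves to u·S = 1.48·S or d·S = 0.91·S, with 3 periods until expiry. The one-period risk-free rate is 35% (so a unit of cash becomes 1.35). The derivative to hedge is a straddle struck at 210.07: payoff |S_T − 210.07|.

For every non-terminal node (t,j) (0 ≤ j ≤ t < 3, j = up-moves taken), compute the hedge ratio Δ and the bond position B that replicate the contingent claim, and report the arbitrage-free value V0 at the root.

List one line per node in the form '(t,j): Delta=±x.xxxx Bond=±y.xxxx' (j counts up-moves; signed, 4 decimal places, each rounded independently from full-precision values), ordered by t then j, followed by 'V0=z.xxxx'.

Risk-neutral probability p* = (R−d)/(u−d) = (1.35−0.91)/(1.48−0.91) = 0.7719.
Terminal payoffs: V(3,0)=95.5272, V(3,1)=23.7806, V(3,2)=92.9061, V(3,3)=282.6824
  t=2,j=0: stock 125.8712 → up 186.2894 (V=23.7806), down 114.5428 (V=95.5272). Price 29.7362; hedge Δ=-1.0000, bond B=155.6074.
  t=2,j=1: stock 204.7136 → up 302.9761 (V=92.9061), down 186.2894 (V=23.7806). Price 57.1412; hedge Δ=0.5924, bond B=-64.1316.
  t=2,j=2: stock 332.9408 → up 492.7524 (V=282.6824), down 302.9761 (V=92.9061). Price 177.3334; hedge Δ=1.0000, bond B=-155.6074.
  t=1,j=0: stock 138.3200 → up 204.7136 (V=57.1412), down 125.8712 (V=29.7362). Price 37.6970; hedge Δ=0.3476, bond B=-10.3820.
  t=1,j=1: stock 224.9600 → up 332.9408 (V=177.3334), down 204.7136 (V=57.1412). Price 111.0527; hedge Δ=0.9373, bond B=-99.8107.
  t=0,j=0: stock 152.0000 → up 224.9600 (V=111.0527), down 138.3200 (V=37.6970). Price 69.8685; hedge Δ=0.8467, bond B=-58.8257.
Check: Δ(0,0)·S0 + B(0,0) = 69.8685 = V0.

(0,0): Delta=0.8467 Bond=-58.8257
(1,0): Delta=0.3476 Bond=-10.3820
(1,1): Delta=0.9373 Bond=-99.8107
(2,0): Delta=-1.0000 Bond=155.6074
(2,1): Delta=0.5924 Bond=-64.1316
(2,2): Delta=1.0000 Bond=-155.6074
V0=69.8685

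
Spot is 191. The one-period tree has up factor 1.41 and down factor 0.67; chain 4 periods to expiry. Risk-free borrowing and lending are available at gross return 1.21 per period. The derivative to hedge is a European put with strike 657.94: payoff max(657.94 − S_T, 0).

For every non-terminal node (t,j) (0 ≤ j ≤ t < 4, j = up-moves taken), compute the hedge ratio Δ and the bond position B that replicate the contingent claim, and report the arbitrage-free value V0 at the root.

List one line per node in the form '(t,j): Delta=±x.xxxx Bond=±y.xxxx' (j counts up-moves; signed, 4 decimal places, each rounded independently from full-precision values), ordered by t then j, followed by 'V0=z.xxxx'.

The replicating-portfolio and risk-neutral prices coincide; use p* = (1.21−0.67)/(1.41−0.67) = 0.7297 for the latter.
At expiry t=4: V(4,0)=619.4514, V(4,1)=576.9415, V(4,2)=487.4805, V(4,3)=299.2118, V(4,4)=0.0000
(3,0): S=57.4457. Δ = (V_up−V_dn)/(S_up−S_dn) = (576.9415−619.4514)/(80.9985−38.4886) = -1.0000. V = [p*·576.9415 + (1−p*)·619.4514]/1.21 = 486.3063. B = V − Δ·S = 543.7521.
(3,1): S=120.8933. Δ = (V_up−V_dn)/(S_up−S_dn) = (487.4805−576.9415)/(170.4595−80.9985) = -1.0000. V = [p*·487.4805 + (1−p*)·576.9415]/1.21 = 422.8588. B = V − Δ·S = 543.7521.
(3,2): S=254.4172. Δ = (V_up−V_dn)/(S_up−S_dn) = (299.2118−487.4805)/(358.7282−170.4595) = -1.0000. V = [p*·299.2118 + (1−p*)·487.4805]/1.21 = 289.3349. B = V − Δ·S = 543.7521.
(3,3): S=535.4152. Δ = (V_up−V_dn)/(S_up−S_dn) = (0.0000−299.2118)/(754.9354−358.7282) = -0.7552. V = [p*·0.0000 + (1−p*)·299.2118]/1.21 = 66.8331. B = V − Δ·S = 471.1734.
(2,0): S=85.7399. Δ = (V_up−V_dn)/(S_up−S_dn) = (422.8588−486.3063)/(120.8933−57.4457) = -1.0000. V = [p*·422.8588 + (1−p*)·486.3063]/1.21 = 363.6420. B = V − Δ·S = 449.3819.
(2,1): S=180.4377. Δ = (V_up−V_dn)/(S_up−S_dn) = (289.3349−422.8588)/(254.4172−120.8933) = -1.0000. V = [p*·289.3349 + (1−p*)·422.8588]/1.21 = 268.9442. B = V − Δ·S = 449.3819.
(2,2): S=379.7271. Δ = (V_up−V_dn)/(S_up−S_dn) = (66.8331−289.3349)/(535.4152−254.4172) = -0.7918. V = [p*·66.8331 + (1−p*)·289.3349]/1.21 = 104.9328. B = V − Δ·S = 405.6109.
(1,0): S=127.9700. Δ = (V_up−V_dn)/(S_up−S_dn) = (268.9442−363.6420)/(180.4377−85.7399) = -1.0000. V = [p*·268.9442 + (1−p*)·363.6420]/1.21 = 243.4200. B = V − Δ·S = 371.3900.
(1,1): S=269.3100. Δ = (V_up−V_dn)/(S_up−S_dn) = (104.9328−268.9442)/(379.7271−180.4377) = -0.8230. V = [p*·104.9328 + (1−p*)·268.9442]/1.21 = 123.3556. B = V − Δ·S = 344.9925.
(0,0): S=191.0000. Δ = (V_up−V_dn)/(S_up−S_dn) = (123.3556−243.4200)/(269.3100−127.9700) = -0.8495. V = [p*·123.3556 + (1−p*)·243.4200]/1.21 = 128.7648. B = V − Δ·S = 291.0140.
Check: Δ(0,0)·S0 + B(0,0) = 128.7648 = V0.

(0,0): Delta=-0.8495 Bond=291.0140
(1,0): Delta=-1.0000 Bond=371.3900
(1,1): Delta=-0.8230 Bond=344.9925
(2,0): Delta=-1.0000 Bond=449.3819
(2,1): Delta=-1.0000 Bond=449.3819
(2,2): Delta=-0.7918 Bond=405.6109
(3,0): Delta=-1.0000 Bond=543.7521
(3,1): Delta=-1.0000 Bond=543.7521
(3,2): Delta=-1.0000 Bond=543.7521
(3,3): Delta=-0.7552 Bond=471.1734
V0=128.7648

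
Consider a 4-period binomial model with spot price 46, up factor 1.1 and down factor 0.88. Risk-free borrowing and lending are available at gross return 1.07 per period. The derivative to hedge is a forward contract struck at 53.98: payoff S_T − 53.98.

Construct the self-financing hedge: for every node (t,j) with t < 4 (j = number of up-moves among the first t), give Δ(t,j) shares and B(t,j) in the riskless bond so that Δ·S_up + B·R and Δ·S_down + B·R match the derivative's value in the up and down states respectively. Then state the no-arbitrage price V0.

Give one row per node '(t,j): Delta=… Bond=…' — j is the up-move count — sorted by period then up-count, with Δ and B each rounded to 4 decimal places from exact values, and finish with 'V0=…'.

Since d<R<u, set p* = (R−d)/(u−d) = 0.8636; price each node as the discounted p*-expectation of its children.
Payoff layer (t=4): V(4,0)=-26.3940, V(4,1)=-19.4975, V(4,2)=-10.8769, V(4,3)=-0.1011, V(4,4)=13.3686
  t=3,j=0: stock 31.3477 → up 34.4825 (V=-19.4975), down 27.5860 (V=-26.3940). Price -19.1009; hedge Δ=1.0000, bond B=-50.4486.
  t=3,j=1: stock 39.1846 → up 43.1031 (V=-10.8769), down 34.4825 (V=-19.4975). Price -11.2640; hedge Δ=1.0000, bond B=-50.4486.
  t=3,j=2: stock 48.9808 → up 53.8789 (V=-0.1011), down 43.1031 (V=-10.8769). Price -1.4678; hedge Δ=1.0000, bond B=-50.4486.
  t=3,j=3: stock 61.2260 → up 67.3486 (V=13.3686), down 53.8789 (V=-0.1011). Price 10.7774; hedge Δ=1.0000, bond B=-50.4486.
  t=2,j=0: stock 35.6224 → up 39.1846 (V=-11.2640), down 31.3477 (V=-19.1009). Price -11.5258; hedge Δ=1.0000, bond B=-47.1482.
  t=2,j=1: stock 44.5280 → up 48.9808 (V=-1.4678), down 39.1846 (V=-11.2640). Price -2.6202; hedge Δ=1.0000, bond B=-47.1482.
  t=2,j=2: stock 55.6600 → up 61.2260 (V=10.7774), down 48.9808 (V=-1.4678). Price 8.5118; hedge Δ=1.0000, bond B=-47.1482.
  t=1,j=0: stock 40.4800 → up 44.5280 (V=-2.6202), down 35.6224 (V=-11.5258). Price -3.5838; hedge Δ=1.0000, bond B=-44.0638.
  t=1,j=1: stock 50.6000 → up 55.6600 (V=8.5118), down 44.5280 (V=-2.6202). Price 6.5362; hedge Δ=1.0000, bond B=-44.0638.
  t=0,j=0: stock 46.0000 → up 50.6000 (V=6.5362), down 40.4800 (V=-3.5838). Price 4.8189; hedge Δ=1.0000, bond B=-41.1811.
Self-financing check: at every node Δ·S+B equals the discounted successor values.

(0,0): Delta=1.0000 Bond=-41.1811
(1,0): Delta=1.0000 Bond=-44.0638
(1,1): Delta=1.0000 Bond=-44.0638
(2,0): Delta=1.0000 Bond=-47.1482
(2,1): Delta=1.0000 Bond=-47.1482
(2,2): Delta=1.0000 Bond=-47.1482
(3,0): Delta=1.0000 Bond=-50.4486
(3,1): Delta=1.0000 Bond=-50.4486
(3,2): Delta=1.0000 Bond=-50.4486
(3,3): Delta=1.0000 Bond=-50.4486
V0=4.8189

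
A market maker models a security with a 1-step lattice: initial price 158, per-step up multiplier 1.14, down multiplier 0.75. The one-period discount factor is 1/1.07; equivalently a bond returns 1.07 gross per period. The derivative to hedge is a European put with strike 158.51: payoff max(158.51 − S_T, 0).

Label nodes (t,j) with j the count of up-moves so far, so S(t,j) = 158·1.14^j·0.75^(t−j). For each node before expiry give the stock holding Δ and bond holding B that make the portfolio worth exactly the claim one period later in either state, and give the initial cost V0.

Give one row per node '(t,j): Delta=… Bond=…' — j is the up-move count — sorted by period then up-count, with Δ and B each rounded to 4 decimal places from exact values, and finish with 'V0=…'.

No-arbitrage ⇒ martingale measure with p* = (R−d)/(u−d) = 0.8205.
At expiry t=1: V(1,0)=40.0100, V(1,1)=0.0000
  t=0,j=0: stock 158.0000 → up 180.1200 (V=0.0000), down 118.5000 (V=40.0100). Price 6.7115; hedge Δ=-0.6493, bond B=109.3012.
Check: Δ(0,0)·S0 + B(0,0) = 6.7115 = V0.

(0,0): Delta=-0.6493 Bond=109.3012
V0=6.7115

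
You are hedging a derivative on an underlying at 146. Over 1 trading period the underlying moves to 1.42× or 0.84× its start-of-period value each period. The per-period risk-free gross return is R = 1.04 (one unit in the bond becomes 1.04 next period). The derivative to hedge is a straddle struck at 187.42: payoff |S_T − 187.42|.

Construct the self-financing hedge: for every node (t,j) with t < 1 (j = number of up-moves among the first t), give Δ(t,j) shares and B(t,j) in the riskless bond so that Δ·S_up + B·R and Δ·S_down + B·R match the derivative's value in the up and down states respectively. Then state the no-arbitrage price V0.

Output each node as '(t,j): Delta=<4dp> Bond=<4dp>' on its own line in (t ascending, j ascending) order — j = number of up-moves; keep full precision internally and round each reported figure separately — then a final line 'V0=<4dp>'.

No-arbitrage ⇒ martingale measure with p* = (R−d)/(u−d) = 0.3448.
Terminal payoffs: V(1,0)=64.7800, V(1,1)=19.9000
  t=0,j=0: stock 146.0000 → up 207.3200 (V=19.9000), down 122.6400 (V=64.7800). Price 47.4078; hedge Δ=-0.5300, bond B=124.7871.
Self-financing check: at every node Δ·S+B equals the discounted successor values.

(0,0): Delta=-0.5300 Bond=124.7871
V0=47.4078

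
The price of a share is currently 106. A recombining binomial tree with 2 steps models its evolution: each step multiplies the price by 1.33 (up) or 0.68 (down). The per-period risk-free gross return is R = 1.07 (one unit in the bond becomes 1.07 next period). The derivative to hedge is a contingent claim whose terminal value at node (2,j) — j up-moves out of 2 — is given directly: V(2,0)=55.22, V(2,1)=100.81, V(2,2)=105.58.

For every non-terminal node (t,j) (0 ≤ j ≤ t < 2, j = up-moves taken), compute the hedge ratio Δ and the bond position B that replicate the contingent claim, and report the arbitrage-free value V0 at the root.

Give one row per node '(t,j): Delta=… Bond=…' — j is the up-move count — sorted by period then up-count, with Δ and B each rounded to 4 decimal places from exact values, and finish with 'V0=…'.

(0,0): Delta=0.2862 Bond=52.8450
(1,0): Delta=0.9731 Bond=7.0335
(1,1): Delta=0.0521 Bond=89.5513
V0=83.1800

Under the risk-neutral measure, an up-move has probability p* = (R−d)/(u−d) = 0.6000 and values discount at R = 1.07.
Terminal values V(2,·): V(2,0)=55.2200, V(2,1)=100.8100, V(2,2)=105.5800
  t=1,j=0: stock 72.0800 → up 95.8664 (V=100.8100), down 49.0144 (V=55.2200). Price 77.1720; hedge Δ=0.9731, bond B=7.0335.
  t=1,j=1: stock 140.9800 → up 187.5034 (V=105.5800), down 95.8664 (V=100.8100). Price 96.8897; hedge Δ=0.0521, bond B=89.5513.
  t=0,j=0: stock 106.0000 → up 140.9800 (V=96.8897), down 72.0800 (V=77.1720). Price 83.1800; hedge Δ=0.2862, bond B=52.8450.
Each (Δ,B) replicates both successor values, so the strategy is self-financing and V0 is arbitrage-free.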